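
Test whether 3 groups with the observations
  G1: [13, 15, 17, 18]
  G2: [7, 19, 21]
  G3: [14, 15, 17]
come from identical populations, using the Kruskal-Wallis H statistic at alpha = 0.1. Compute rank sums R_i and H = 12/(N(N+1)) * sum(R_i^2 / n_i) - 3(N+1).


Step 1: Combine all N = 10 observations and assign midranks.
sorted (value, group, rank): (7,G2,1), (13,G1,2), (14,G3,3), (15,G1,4.5), (15,G3,4.5), (17,G1,6.5), (17,G3,6.5), (18,G1,8), (19,G2,9), (21,G2,10)
Step 2: Sum ranks within each group.
R_1 = 21 (n_1 = 4)
R_2 = 20 (n_2 = 3)
R_3 = 14 (n_3 = 3)
Step 3: H = 12/(N(N+1)) * sum(R_i^2/n_i) - 3(N+1)
     = 12/(10*11) * (21^2/4 + 20^2/3 + 14^2/3) - 3*11
     = 0.109091 * 308.917 - 33
     = 0.700000.
Step 4: Ties present; correction factor C = 1 - 12/(10^3 - 10) = 0.987879. Corrected H = 0.700000 / 0.987879 = 0.708589.
Step 5: Under H0, H ~ chi^2(2); p-value = 0.701668.
Step 6: alpha = 0.1. fail to reject H0.

H = 0.7086, df = 2, p = 0.701668, fail to reject H0.


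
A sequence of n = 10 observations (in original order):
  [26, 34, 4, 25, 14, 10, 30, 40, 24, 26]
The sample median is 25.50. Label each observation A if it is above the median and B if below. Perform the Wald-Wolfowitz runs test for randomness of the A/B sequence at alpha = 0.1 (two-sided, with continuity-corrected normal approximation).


Step 1: Compute median = 25.50; label A = above, B = below.
Labels in order: AABBBBAABA  (n_A = 5, n_B = 5)
Step 2: Count runs R = 5.
Step 3: Under H0 (random ordering), E[R] = 2*n_A*n_B/(n_A+n_B) + 1 = 2*5*5/10 + 1 = 6.0000.
        Var[R] = 2*n_A*n_B*(2*n_A*n_B - n_A - n_B) / ((n_A+n_B)^2 * (n_A+n_B-1)) = 2000/900 = 2.2222.
        SD[R] = 1.4907.
Step 4: Continuity-corrected z = (R + 0.5 - E[R]) / SD[R] = (5 + 0.5 - 6.0000) / 1.4907 = -0.3354.
Step 5: Two-sided p-value via normal approximation = 2*(1 - Phi(|z|)) = 0.737316.
Step 6: alpha = 0.1. fail to reject H0.

R = 5, z = -0.3354, p = 0.737316, fail to reject H0.


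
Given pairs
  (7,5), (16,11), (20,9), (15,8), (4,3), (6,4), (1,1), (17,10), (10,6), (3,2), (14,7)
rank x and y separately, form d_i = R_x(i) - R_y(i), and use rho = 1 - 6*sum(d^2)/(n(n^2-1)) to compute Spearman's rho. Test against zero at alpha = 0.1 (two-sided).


Step 1: Rank x and y separately (midranks; no ties here).
rank(x): 7->5, 16->9, 20->11, 15->8, 4->3, 6->4, 1->1, 17->10, 10->6, 3->2, 14->7
rank(y): 5->5, 11->11, 9->9, 8->8, 3->3, 4->4, 1->1, 10->10, 6->6, 2->2, 7->7
Step 2: d_i = R_x(i) - R_y(i); compute d_i^2.
  (5-5)^2=0, (9-11)^2=4, (11-9)^2=4, (8-8)^2=0, (3-3)^2=0, (4-4)^2=0, (1-1)^2=0, (10-10)^2=0, (6-6)^2=0, (2-2)^2=0, (7-7)^2=0
sum(d^2) = 8.
Step 3: rho = 1 - 6*8 / (11*(11^2 - 1)) = 1 - 48/1320 = 0.963636.
Step 4: Under H0, t = rho * sqrt((n-2)/(1-rho^2)) = 10.8186 ~ t(9).
Step 5: Two-sided p-value from the t-distribution with 9 df = 0.000002.
Step 6: alpha = 0.1. reject H0.

rho = 0.9636, p = 0.000002, reject H0 at alpha = 0.1.


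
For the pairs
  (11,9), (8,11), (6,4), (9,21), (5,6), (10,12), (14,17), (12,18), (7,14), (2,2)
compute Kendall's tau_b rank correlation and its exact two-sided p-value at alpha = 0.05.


Step 1: Enumerate the 45 unordered pairs (i,j) with i<j and classify each by sign(x_j-x_i) * sign(y_j-y_i).
  (1,2):dx=-3,dy=+2->D; (1,3):dx=-5,dy=-5->C; (1,4):dx=-2,dy=+12->D; (1,5):dx=-6,dy=-3->C
  (1,6):dx=-1,dy=+3->D; (1,7):dx=+3,dy=+8->C; (1,8):dx=+1,dy=+9->C; (1,9):dx=-4,dy=+5->D
  (1,10):dx=-9,dy=-7->C; (2,3):dx=-2,dy=-7->C; (2,4):dx=+1,dy=+10->C; (2,5):dx=-3,dy=-5->C
  (2,6):dx=+2,dy=+1->C; (2,7):dx=+6,dy=+6->C; (2,8):dx=+4,dy=+7->C; (2,9):dx=-1,dy=+3->D
  (2,10):dx=-6,dy=-9->C; (3,4):dx=+3,dy=+17->C; (3,5):dx=-1,dy=+2->D; (3,6):dx=+4,dy=+8->C
  (3,7):dx=+8,dy=+13->C; (3,8):dx=+6,dy=+14->C; (3,9):dx=+1,dy=+10->C; (3,10):dx=-4,dy=-2->C
  (4,5):dx=-4,dy=-15->C; (4,6):dx=+1,dy=-9->D; (4,7):dx=+5,dy=-4->D; (4,8):dx=+3,dy=-3->D
  (4,9):dx=-2,dy=-7->C; (4,10):dx=-7,dy=-19->C; (5,6):dx=+5,dy=+6->C; (5,7):dx=+9,dy=+11->C
  (5,8):dx=+7,dy=+12->C; (5,9):dx=+2,dy=+8->C; (5,10):dx=-3,dy=-4->C; (6,7):dx=+4,dy=+5->C
  (6,8):dx=+2,dy=+6->C; (6,9):dx=-3,dy=+2->D; (6,10):dx=-8,dy=-10->C; (7,8):dx=-2,dy=+1->D
  (7,9):dx=-7,dy=-3->C; (7,10):dx=-12,dy=-15->C; (8,9):dx=-5,dy=-4->C; (8,10):dx=-10,dy=-16->C
  (9,10):dx=-5,dy=-12->C
Step 2: C = 34, D = 11, total pairs = 45.
Step 3: tau = (C - D)/(n(n-1)/2) = (34 - 11)/45 = 0.511111.
Step 4: Exact two-sided p-value (enumerate n! = 3628800 permutations of y under H0): p = 0.046623.
Step 5: alpha = 0.05. reject H0.

tau_b = 0.5111 (C=34, D=11), p = 0.046623, reject H0.


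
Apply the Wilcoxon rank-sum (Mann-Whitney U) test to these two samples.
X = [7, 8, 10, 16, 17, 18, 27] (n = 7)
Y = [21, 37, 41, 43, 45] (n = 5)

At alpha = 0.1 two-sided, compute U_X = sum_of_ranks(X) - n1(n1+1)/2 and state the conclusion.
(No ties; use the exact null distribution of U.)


Step 1: Combine and sort all 12 observations; assign midranks.
sorted (value, group): (7,X), (8,X), (10,X), (16,X), (17,X), (18,X), (21,Y), (27,X), (37,Y), (41,Y), (43,Y), (45,Y)
ranks: 7->1, 8->2, 10->3, 16->4, 17->5, 18->6, 21->7, 27->8, 37->9, 41->10, 43->11, 45->12
Step 2: Rank sum for X: R1 = 1 + 2 + 3 + 4 + 5 + 6 + 8 = 29.
Step 3: U_X = R1 - n1(n1+1)/2 = 29 - 7*8/2 = 29 - 28 = 1.
       U_Y = n1*n2 - U_X = 35 - 1 = 34.
Step 4: No ties, so the exact null distribution of U (based on enumerating the C(12,7) = 792 equally likely rank assignments) gives the two-sided p-value.
Step 5: p-value = 0.005051; compare to alpha = 0.1. reject H0.

U_X = 1, p = 0.005051, reject H0 at alpha = 0.1.


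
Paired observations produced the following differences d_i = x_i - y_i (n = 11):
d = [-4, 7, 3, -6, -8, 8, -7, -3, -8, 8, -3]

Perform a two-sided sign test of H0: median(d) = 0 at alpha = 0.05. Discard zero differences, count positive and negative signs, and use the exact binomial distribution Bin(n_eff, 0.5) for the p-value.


Step 1: Discard zero differences. Original n = 11; n_eff = number of nonzero differences = 11.
Nonzero differences (with sign): -4, +7, +3, -6, -8, +8, -7, -3, -8, +8, -3
Step 2: Count signs: positive = 4, negative = 7.
Step 3: Under H0: P(positive) = 0.5, so the number of positives S ~ Bin(11, 0.5).
Step 4: Two-sided exact p-value = sum of Bin(11,0.5) probabilities at or below the observed probability = 0.548828.
Step 5: alpha = 0.05. fail to reject H0.

n_eff = 11, pos = 4, neg = 7, p = 0.548828, fail to reject H0.


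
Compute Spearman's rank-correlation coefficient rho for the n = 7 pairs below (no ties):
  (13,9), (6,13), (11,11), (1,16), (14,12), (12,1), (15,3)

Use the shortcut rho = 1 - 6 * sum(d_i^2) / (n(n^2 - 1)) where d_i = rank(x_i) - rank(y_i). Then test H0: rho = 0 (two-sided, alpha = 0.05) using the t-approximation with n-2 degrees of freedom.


Step 1: Rank x and y separately (midranks; no ties here).
rank(x): 13->5, 6->2, 11->3, 1->1, 14->6, 12->4, 15->7
rank(y): 9->3, 13->6, 11->4, 16->7, 12->5, 1->1, 3->2
Step 2: d_i = R_x(i) - R_y(i); compute d_i^2.
  (5-3)^2=4, (2-6)^2=16, (3-4)^2=1, (1-7)^2=36, (6-5)^2=1, (4-1)^2=9, (7-2)^2=25
sum(d^2) = 92.
Step 3: rho = 1 - 6*92 / (7*(7^2 - 1)) = 1 - 552/336 = -0.642857.
Step 4: Under H0, t = rho * sqrt((n-2)/(1-rho^2)) = -1.8766 ~ t(5).
Step 5: Two-sided p-value from the t-distribution with 5 df = 0.119392.
Step 6: alpha = 0.05. fail to reject H0.

rho = -0.6429, p = 0.119392, fail to reject H0 at alpha = 0.05.


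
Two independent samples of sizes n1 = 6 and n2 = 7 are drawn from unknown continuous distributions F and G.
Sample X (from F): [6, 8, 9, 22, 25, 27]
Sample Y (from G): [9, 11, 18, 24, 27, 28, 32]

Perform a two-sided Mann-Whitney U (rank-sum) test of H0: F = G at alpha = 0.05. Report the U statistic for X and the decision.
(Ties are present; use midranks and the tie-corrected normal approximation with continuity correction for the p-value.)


Step 1: Combine and sort all 13 observations; assign midranks.
sorted (value, group): (6,X), (8,X), (9,X), (9,Y), (11,Y), (18,Y), (22,X), (24,Y), (25,X), (27,X), (27,Y), (28,Y), (32,Y)
ranks: 6->1, 8->2, 9->3.5, 9->3.5, 11->5, 18->6, 22->7, 24->8, 25->9, 27->10.5, 27->10.5, 28->12, 32->13
Step 2: Rank sum for X: R1 = 1 + 2 + 3.5 + 7 + 9 + 10.5 = 33.
Step 3: U_X = R1 - n1(n1+1)/2 = 33 - 6*7/2 = 33 - 21 = 12.
       U_Y = n1*n2 - U_X = 42 - 12 = 30.
Step 4: Ties are present, so use the tie-corrected normal approximation (with continuity correction) for the p-value.
Step 5: p-value = 0.223363; compare to alpha = 0.05. fail to reject H0.

U_X = 12, p = 0.223363, fail to reject H0 at alpha = 0.05.


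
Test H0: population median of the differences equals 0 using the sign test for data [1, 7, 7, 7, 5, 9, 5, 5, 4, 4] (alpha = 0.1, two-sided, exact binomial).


Step 1: Discard zero differences. Original n = 10; n_eff = number of nonzero differences = 10.
Nonzero differences (with sign): +1, +7, +7, +7, +5, +9, +5, +5, +4, +4
Step 2: Count signs: positive = 10, negative = 0.
Step 3: Under H0: P(positive) = 0.5, so the number of positives S ~ Bin(10, 0.5).
Step 4: Two-sided exact p-value = sum of Bin(10,0.5) probabilities at or below the observed probability = 0.001953.
Step 5: alpha = 0.1. reject H0.

n_eff = 10, pos = 10, neg = 0, p = 0.001953, reject H0.


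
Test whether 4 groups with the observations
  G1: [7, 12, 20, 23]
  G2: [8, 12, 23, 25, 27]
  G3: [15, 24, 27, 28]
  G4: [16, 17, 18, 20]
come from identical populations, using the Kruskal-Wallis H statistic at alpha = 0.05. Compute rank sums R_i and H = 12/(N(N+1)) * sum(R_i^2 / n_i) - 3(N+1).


Step 1: Combine all N = 17 observations and assign midranks.
sorted (value, group, rank): (7,G1,1), (8,G2,2), (12,G1,3.5), (12,G2,3.5), (15,G3,5), (16,G4,6), (17,G4,7), (18,G4,8), (20,G1,9.5), (20,G4,9.5), (23,G1,11.5), (23,G2,11.5), (24,G3,13), (25,G2,14), (27,G2,15.5), (27,G3,15.5), (28,G3,17)
Step 2: Sum ranks within each group.
R_1 = 25.5 (n_1 = 4)
R_2 = 46.5 (n_2 = 5)
R_3 = 50.5 (n_3 = 4)
R_4 = 30.5 (n_4 = 4)
Step 3: H = 12/(N(N+1)) * sum(R_i^2/n_i) - 3(N+1)
     = 12/(17*18) * (25.5^2/4 + 46.5^2/5 + 50.5^2/4 + 30.5^2/4) - 3*18
     = 0.039216 * 1465.14 - 54
     = 3.456373.
Step 4: Ties present; correction factor C = 1 - 24/(17^3 - 17) = 0.995098. Corrected H = 3.456373 / 0.995098 = 3.473399.
Step 5: Under H0, H ~ chi^2(3); p-value = 0.324229.
Step 6: alpha = 0.05. fail to reject H0.

H = 3.4734, df = 3, p = 0.324229, fail to reject H0.


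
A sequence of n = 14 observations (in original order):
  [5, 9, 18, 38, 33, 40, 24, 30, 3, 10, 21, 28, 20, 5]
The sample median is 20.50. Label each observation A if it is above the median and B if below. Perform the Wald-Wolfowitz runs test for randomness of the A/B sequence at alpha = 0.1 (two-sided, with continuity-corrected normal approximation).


Step 1: Compute median = 20.50; label A = above, B = below.
Labels in order: BBBAAAAABBAABB  (n_A = 7, n_B = 7)
Step 2: Count runs R = 5.
Step 3: Under H0 (random ordering), E[R] = 2*n_A*n_B/(n_A+n_B) + 1 = 2*7*7/14 + 1 = 8.0000.
        Var[R] = 2*n_A*n_B*(2*n_A*n_B - n_A - n_B) / ((n_A+n_B)^2 * (n_A+n_B-1)) = 8232/2548 = 3.2308.
        SD[R] = 1.7974.
Step 4: Continuity-corrected z = (R + 0.5 - E[R]) / SD[R] = (5 + 0.5 - 8.0000) / 1.7974 = -1.3909.
Step 5: Two-sided p-value via normal approximation = 2*(1 - Phi(|z|)) = 0.164264.
Step 6: alpha = 0.1. fail to reject H0.

R = 5, z = -1.3909, p = 0.164264, fail to reject H0.


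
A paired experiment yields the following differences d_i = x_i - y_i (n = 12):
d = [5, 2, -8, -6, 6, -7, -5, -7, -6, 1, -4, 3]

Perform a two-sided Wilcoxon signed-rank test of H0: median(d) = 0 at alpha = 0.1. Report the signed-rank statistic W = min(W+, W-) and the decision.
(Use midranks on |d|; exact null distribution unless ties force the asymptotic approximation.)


Step 1: Drop any zero differences (none here) and take |d_i|.
|d| = [5, 2, 8, 6, 6, 7, 5, 7, 6, 1, 4, 3]
Step 2: Midrank |d_i| (ties get averaged ranks).
ranks: |5|->5.5, |2|->2, |8|->12, |6|->8, |6|->8, |7|->10.5, |5|->5.5, |7|->10.5, |6|->8, |1|->1, |4|->4, |3|->3
Step 3: Attach original signs; sum ranks with positive sign and with negative sign.
W+ = 5.5 + 2 + 8 + 1 + 3 = 19.5
W- = 12 + 8 + 10.5 + 5.5 + 10.5 + 8 + 4 = 58.5
(Check: W+ + W- = 78 should equal n(n+1)/2 = 78.)
Step 4: Test statistic W = min(W+, W-) = 19.5.
Step 5: Ties in |d|, so use the tie-corrected normal approximation.
        E[W] = n(n+1)/4 = 12*13/4 = 39.
        Tie groups: |d|=5 (t=2), |d|=6 (t=3), |d|=7 (t=2); sum(t^3 - t) = 36.
        Var[W] = n(n+1)(2n+1)/24 - sum(t^3-t)/48 = 3900/24 - 36/48 = 161.75.
        z = (W - E[W]) / sqrt(Var[W]) = (19.5 - 39) / 12.7181 = -1.5332.
        Two-sided p = 2*Phi(z) = 0.125215.
Step 6: alpha = 0.1. fail to reject H0.

W+ = 19.5, W- = 58.5, W = min = 19.5, p = 0.125215, fail to reject H0.


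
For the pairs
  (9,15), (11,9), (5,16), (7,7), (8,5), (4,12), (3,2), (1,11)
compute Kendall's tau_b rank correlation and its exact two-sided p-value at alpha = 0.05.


Step 1: Enumerate the 28 unordered pairs (i,j) with i<j and classify each by sign(x_j-x_i) * sign(y_j-y_i).
  (1,2):dx=+2,dy=-6->D; (1,3):dx=-4,dy=+1->D; (1,4):dx=-2,dy=-8->C; (1,5):dx=-1,dy=-10->C
  (1,6):dx=-5,dy=-3->C; (1,7):dx=-6,dy=-13->C; (1,8):dx=-8,dy=-4->C; (2,3):dx=-6,dy=+7->D
  (2,4):dx=-4,dy=-2->C; (2,5):dx=-3,dy=-4->C; (2,6):dx=-7,dy=+3->D; (2,7):dx=-8,dy=-7->C
  (2,8):dx=-10,dy=+2->D; (3,4):dx=+2,dy=-9->D; (3,5):dx=+3,dy=-11->D; (3,6):dx=-1,dy=-4->C
  (3,7):dx=-2,dy=-14->C; (3,8):dx=-4,dy=-5->C; (4,5):dx=+1,dy=-2->D; (4,6):dx=-3,dy=+5->D
  (4,7):dx=-4,dy=-5->C; (4,8):dx=-6,dy=+4->D; (5,6):dx=-4,dy=+7->D; (5,7):dx=-5,dy=-3->C
  (5,8):dx=-7,dy=+6->D; (6,7):dx=-1,dy=-10->C; (6,8):dx=-3,dy=-1->C; (7,8):dx=-2,dy=+9->D
Step 2: C = 15, D = 13, total pairs = 28.
Step 3: tau = (C - D)/(n(n-1)/2) = (15 - 13)/28 = 0.071429.
Step 4: Exact two-sided p-value (enumerate n! = 40320 permutations of y under H0): p = 0.904861.
Step 5: alpha = 0.05. fail to reject H0.

tau_b = 0.0714 (C=15, D=13), p = 0.904861, fail to reject H0.


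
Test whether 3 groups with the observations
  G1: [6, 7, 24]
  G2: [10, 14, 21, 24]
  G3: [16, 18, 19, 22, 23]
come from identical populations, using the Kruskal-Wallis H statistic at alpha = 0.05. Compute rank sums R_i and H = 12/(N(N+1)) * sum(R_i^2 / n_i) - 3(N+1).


Step 1: Combine all N = 12 observations and assign midranks.
sorted (value, group, rank): (6,G1,1), (7,G1,2), (10,G2,3), (14,G2,4), (16,G3,5), (18,G3,6), (19,G3,7), (21,G2,8), (22,G3,9), (23,G3,10), (24,G1,11.5), (24,G2,11.5)
Step 2: Sum ranks within each group.
R_1 = 14.5 (n_1 = 3)
R_2 = 26.5 (n_2 = 4)
R_3 = 37 (n_3 = 5)
Step 3: H = 12/(N(N+1)) * sum(R_i^2/n_i) - 3(N+1)
     = 12/(12*13) * (14.5^2/3 + 26.5^2/4 + 37^2/5) - 3*13
     = 0.076923 * 519.446 - 39
     = 0.957372.
Step 4: Ties present; correction factor C = 1 - 6/(12^3 - 12) = 0.996503. Corrected H = 0.957372 / 0.996503 = 0.960731.
Step 5: Under H0, H ~ chi^2(2); p-value = 0.618557.
Step 6: alpha = 0.05. fail to reject H0.

H = 0.9607, df = 2, p = 0.618557, fail to reject H0.


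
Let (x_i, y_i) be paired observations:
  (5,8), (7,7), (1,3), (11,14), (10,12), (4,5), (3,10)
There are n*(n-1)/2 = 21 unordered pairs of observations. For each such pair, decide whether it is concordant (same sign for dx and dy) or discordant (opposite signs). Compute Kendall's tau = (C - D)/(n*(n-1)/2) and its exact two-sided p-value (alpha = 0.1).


Step 1: Enumerate the 21 unordered pairs (i,j) with i<j and classify each by sign(x_j-x_i) * sign(y_j-y_i).
  (1,2):dx=+2,dy=-1->D; (1,3):dx=-4,dy=-5->C; (1,4):dx=+6,dy=+6->C; (1,5):dx=+5,dy=+4->C
  (1,6):dx=-1,dy=-3->C; (1,7):dx=-2,dy=+2->D; (2,3):dx=-6,dy=-4->C; (2,4):dx=+4,dy=+7->C
  (2,5):dx=+3,dy=+5->C; (2,6):dx=-3,dy=-2->C; (2,7):dx=-4,dy=+3->D; (3,4):dx=+10,dy=+11->C
  (3,5):dx=+9,dy=+9->C; (3,6):dx=+3,dy=+2->C; (3,7):dx=+2,dy=+7->C; (4,5):dx=-1,dy=-2->C
  (4,6):dx=-7,dy=-9->C; (4,7):dx=-8,dy=-4->C; (5,6):dx=-6,dy=-7->C; (5,7):dx=-7,dy=-2->C
  (6,7):dx=-1,dy=+5->D
Step 2: C = 17, D = 4, total pairs = 21.
Step 3: tau = (C - D)/(n(n-1)/2) = (17 - 4)/21 = 0.619048.
Step 4: Exact two-sided p-value (enumerate n! = 5040 permutations of y under H0): p = 0.069048.
Step 5: alpha = 0.1. reject H0.

tau_b = 0.6190 (C=17, D=4), p = 0.069048, reject H0.


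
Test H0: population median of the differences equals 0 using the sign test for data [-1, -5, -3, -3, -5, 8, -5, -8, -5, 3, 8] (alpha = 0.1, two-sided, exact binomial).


Step 1: Discard zero differences. Original n = 11; n_eff = number of nonzero differences = 11.
Nonzero differences (with sign): -1, -5, -3, -3, -5, +8, -5, -8, -5, +3, +8
Step 2: Count signs: positive = 3, negative = 8.
Step 3: Under H0: P(positive) = 0.5, so the number of positives S ~ Bin(11, 0.5).
Step 4: Two-sided exact p-value = sum of Bin(11,0.5) probabilities at or below the observed probability = 0.226562.
Step 5: alpha = 0.1. fail to reject H0.

n_eff = 11, pos = 3, neg = 8, p = 0.226562, fail to reject H0.


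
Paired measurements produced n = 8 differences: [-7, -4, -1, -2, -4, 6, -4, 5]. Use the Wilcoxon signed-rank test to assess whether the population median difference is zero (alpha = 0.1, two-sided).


Step 1: Drop any zero differences (none here) and take |d_i|.
|d| = [7, 4, 1, 2, 4, 6, 4, 5]
Step 2: Midrank |d_i| (ties get averaged ranks).
ranks: |7|->8, |4|->4, |1|->1, |2|->2, |4|->4, |6|->7, |4|->4, |5|->6
Step 3: Attach original signs; sum ranks with positive sign and with negative sign.
W+ = 7 + 6 = 13
W- = 8 + 4 + 1 + 2 + 4 + 4 = 23
(Check: W+ + W- = 36 should equal n(n+1)/2 = 36.)
Step 4: Test statistic W = min(W+, W-) = 13.
Step 5: Ties in |d|, so use the tie-corrected normal approximation.
        E[W] = n(n+1)/4 = 8*9/4 = 18.
        Tie groups: |d|=4 (t=3); sum(t^3 - t) = 24.
        Var[W] = n(n+1)(2n+1)/24 - sum(t^3-t)/48 = 1224/24 - 24/48 = 50.5.
        z = (W - E[W]) / sqrt(Var[W]) = (13 - 18) / 7.1063 = -0.7036.
        Two-sided p = 2*Phi(z) = 0.481683.
Step 6: alpha = 0.1. fail to reject H0.

W+ = 13, W- = 23, W = min = 13, p = 0.481683, fail to reject H0.


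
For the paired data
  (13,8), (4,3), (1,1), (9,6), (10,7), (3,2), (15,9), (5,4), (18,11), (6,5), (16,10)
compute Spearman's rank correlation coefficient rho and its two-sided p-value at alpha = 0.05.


Step 1: Rank x and y separately (midranks; no ties here).
rank(x): 13->8, 4->3, 1->1, 9->6, 10->7, 3->2, 15->9, 5->4, 18->11, 6->5, 16->10
rank(y): 8->8, 3->3, 1->1, 6->6, 7->7, 2->2, 9->9, 4->4, 11->11, 5->5, 10->10
Step 2: d_i = R_x(i) - R_y(i); compute d_i^2.
  (8-8)^2=0, (3-3)^2=0, (1-1)^2=0, (6-6)^2=0, (7-7)^2=0, (2-2)^2=0, (9-9)^2=0, (4-4)^2=0, (11-11)^2=0, (5-5)^2=0, (10-10)^2=0
sum(d^2) = 0.
Step 3: rho = 1 - 6*0 / (11*(11^2 - 1)) = 1 - 0/1320 = 1.000000.
Step 5: Two-sided p-value from the t-distribution with 9 df = 0.000000.
Step 6: alpha = 0.05. reject H0.

rho = 1.0000, p = 0.000000, reject H0 at alpha = 0.05.


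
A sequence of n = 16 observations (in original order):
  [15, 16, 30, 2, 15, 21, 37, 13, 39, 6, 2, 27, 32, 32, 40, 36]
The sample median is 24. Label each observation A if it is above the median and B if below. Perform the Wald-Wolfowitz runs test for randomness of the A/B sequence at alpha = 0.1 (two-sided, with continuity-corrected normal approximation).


Step 1: Compute median = 24; label A = above, B = below.
Labels in order: BBABBBABABBAAAAA  (n_A = 8, n_B = 8)
Step 2: Count runs R = 8.
Step 3: Under H0 (random ordering), E[R] = 2*n_A*n_B/(n_A+n_B) + 1 = 2*8*8/16 + 1 = 9.0000.
        Var[R] = 2*n_A*n_B*(2*n_A*n_B - n_A - n_B) / ((n_A+n_B)^2 * (n_A+n_B-1)) = 14336/3840 = 3.7333.
        SD[R] = 1.9322.
Step 4: Continuity-corrected z = (R + 0.5 - E[R]) / SD[R] = (8 + 0.5 - 9.0000) / 1.9322 = -0.2588.
Step 5: Two-sided p-value via normal approximation = 2*(1 - Phi(|z|)) = 0.795809.
Step 6: alpha = 0.1. fail to reject H0.

R = 8, z = -0.2588, p = 0.795809, fail to reject H0.


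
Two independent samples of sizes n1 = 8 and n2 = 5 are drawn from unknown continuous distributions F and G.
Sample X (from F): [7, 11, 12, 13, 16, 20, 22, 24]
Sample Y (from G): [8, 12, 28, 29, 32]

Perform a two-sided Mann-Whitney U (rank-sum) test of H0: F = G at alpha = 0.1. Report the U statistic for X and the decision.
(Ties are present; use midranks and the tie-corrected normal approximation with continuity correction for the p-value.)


Step 1: Combine and sort all 13 observations; assign midranks.
sorted (value, group): (7,X), (8,Y), (11,X), (12,X), (12,Y), (13,X), (16,X), (20,X), (22,X), (24,X), (28,Y), (29,Y), (32,Y)
ranks: 7->1, 8->2, 11->3, 12->4.5, 12->4.5, 13->6, 16->7, 20->8, 22->9, 24->10, 28->11, 29->12, 32->13
Step 2: Rank sum for X: R1 = 1 + 3 + 4.5 + 6 + 7 + 8 + 9 + 10 = 48.5.
Step 3: U_X = R1 - n1(n1+1)/2 = 48.5 - 8*9/2 = 48.5 - 36 = 12.5.
       U_Y = n1*n2 - U_X = 40 - 12.5 = 27.5.
Step 4: Ties are present, so use the tie-corrected normal approximation (with continuity correction) for the p-value.
Step 5: p-value = 0.304842; compare to alpha = 0.1. fail to reject H0.

U_X = 12.5, p = 0.304842, fail to reject H0 at alpha = 0.1.


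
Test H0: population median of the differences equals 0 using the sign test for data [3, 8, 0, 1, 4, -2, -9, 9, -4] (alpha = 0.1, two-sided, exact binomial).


Step 1: Discard zero differences. Original n = 9; n_eff = number of nonzero differences = 8.
Nonzero differences (with sign): +3, +8, +1, +4, -2, -9, +9, -4
Step 2: Count signs: positive = 5, negative = 3.
Step 3: Under H0: P(positive) = 0.5, so the number of positives S ~ Bin(8, 0.5).
Step 4: Two-sided exact p-value = sum of Bin(8,0.5) probabilities at or below the observed probability = 0.726562.
Step 5: alpha = 0.1. fail to reject H0.

n_eff = 8, pos = 5, neg = 3, p = 0.726562, fail to reject H0.


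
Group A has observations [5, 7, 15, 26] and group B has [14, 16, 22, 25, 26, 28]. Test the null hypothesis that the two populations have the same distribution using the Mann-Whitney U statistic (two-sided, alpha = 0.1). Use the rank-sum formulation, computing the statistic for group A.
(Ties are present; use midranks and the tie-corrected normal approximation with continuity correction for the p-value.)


Step 1: Combine and sort all 10 observations; assign midranks.
sorted (value, group): (5,X), (7,X), (14,Y), (15,X), (16,Y), (22,Y), (25,Y), (26,X), (26,Y), (28,Y)
ranks: 5->1, 7->2, 14->3, 15->4, 16->5, 22->6, 25->7, 26->8.5, 26->8.5, 28->10
Step 2: Rank sum for X: R1 = 1 + 2 + 4 + 8.5 = 15.5.
Step 3: U_X = R1 - n1(n1+1)/2 = 15.5 - 4*5/2 = 15.5 - 10 = 5.5.
       U_Y = n1*n2 - U_X = 24 - 5.5 = 18.5.
Step 4: Ties are present, so use the tie-corrected normal approximation (with continuity correction) for the p-value.
Step 5: p-value = 0.199458; compare to alpha = 0.1. fail to reject H0.

U_X = 5.5, p = 0.199458, fail to reject H0 at alpha = 0.1.


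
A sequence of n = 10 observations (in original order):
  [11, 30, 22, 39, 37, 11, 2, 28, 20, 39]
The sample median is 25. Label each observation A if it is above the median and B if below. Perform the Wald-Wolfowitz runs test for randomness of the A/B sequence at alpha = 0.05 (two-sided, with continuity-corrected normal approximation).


Step 1: Compute median = 25; label A = above, B = below.
Labels in order: BABAABBABA  (n_A = 5, n_B = 5)
Step 2: Count runs R = 8.
Step 3: Under H0 (random ordering), E[R] = 2*n_A*n_B/(n_A+n_B) + 1 = 2*5*5/10 + 1 = 6.0000.
        Var[R] = 2*n_A*n_B*(2*n_A*n_B - n_A - n_B) / ((n_A+n_B)^2 * (n_A+n_B-1)) = 2000/900 = 2.2222.
        SD[R] = 1.4907.
Step 4: Continuity-corrected z = (R - 0.5 - E[R]) / SD[R] = (8 - 0.5 - 6.0000) / 1.4907 = 1.0062.
Step 5: Two-sided p-value via normal approximation = 2*(1 - Phi(|z|)) = 0.314305.
Step 6: alpha = 0.05. fail to reject H0.

R = 8, z = 1.0062, p = 0.314305, fail to reject H0.


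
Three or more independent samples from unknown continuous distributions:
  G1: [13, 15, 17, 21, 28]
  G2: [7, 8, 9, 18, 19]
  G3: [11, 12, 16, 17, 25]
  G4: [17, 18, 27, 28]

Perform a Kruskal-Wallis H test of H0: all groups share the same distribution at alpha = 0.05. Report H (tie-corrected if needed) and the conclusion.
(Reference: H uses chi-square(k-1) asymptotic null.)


Step 1: Combine all N = 19 observations and assign midranks.
sorted (value, group, rank): (7,G2,1), (8,G2,2), (9,G2,3), (11,G3,4), (12,G3,5), (13,G1,6), (15,G1,7), (16,G3,8), (17,G1,10), (17,G3,10), (17,G4,10), (18,G2,12.5), (18,G4,12.5), (19,G2,14), (21,G1,15), (25,G3,16), (27,G4,17), (28,G1,18.5), (28,G4,18.5)
Step 2: Sum ranks within each group.
R_1 = 56.5 (n_1 = 5)
R_2 = 32.5 (n_2 = 5)
R_3 = 43 (n_3 = 5)
R_4 = 58 (n_4 = 4)
Step 3: H = 12/(N(N+1)) * sum(R_i^2/n_i) - 3(N+1)
     = 12/(19*20) * (56.5^2/5 + 32.5^2/5 + 43^2/5 + 58^2/4) - 3*20
     = 0.031579 * 2060.5 - 60
     = 5.068421.
Step 4: Ties present; correction factor C = 1 - 36/(19^3 - 19) = 0.994737. Corrected H = 5.068421 / 0.994737 = 5.095238.
Step 5: Under H0, H ~ chi^2(3); p-value = 0.164955.
Step 6: alpha = 0.05. fail to reject H0.

H = 5.0952, df = 3, p = 0.164955, fail to reject H0.


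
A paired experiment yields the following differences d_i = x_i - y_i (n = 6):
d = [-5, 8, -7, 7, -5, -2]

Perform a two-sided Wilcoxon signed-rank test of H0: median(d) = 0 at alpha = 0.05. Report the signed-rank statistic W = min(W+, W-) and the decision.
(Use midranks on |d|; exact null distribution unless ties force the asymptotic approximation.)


Step 1: Drop any zero differences (none here) and take |d_i|.
|d| = [5, 8, 7, 7, 5, 2]
Step 2: Midrank |d_i| (ties get averaged ranks).
ranks: |5|->2.5, |8|->6, |7|->4.5, |7|->4.5, |5|->2.5, |2|->1
Step 3: Attach original signs; sum ranks with positive sign and with negative sign.
W+ = 6 + 4.5 = 10.5
W- = 2.5 + 4.5 + 2.5 + 1 = 10.5
(Check: W+ + W- = 21 should equal n(n+1)/2 = 21.)
Step 4: Test statistic W = min(W+, W-) = 10.5.
Step 5: Ties in |d|, so use the tie-corrected normal approximation.
        E[W] = n(n+1)/4 = 6*7/4 = 10.5.
        Tie groups: |d|=5 (t=2), |d|=7 (t=2); sum(t^3 - t) = 12.
        Var[W] = n(n+1)(2n+1)/24 - sum(t^3-t)/48 = 546/24 - 12/48 = 22.5.
        z = (W - E[W]) / sqrt(Var[W]) = (10.5 - 10.5) / 4.7434 = 0.0000.
        Two-sided p = 2*Phi(z) = 1.000000.
Step 6: alpha = 0.05. fail to reject H0.

W+ = 10.5, W- = 10.5, W = min = 10.5, p = 1.000000, fail to reject H0.


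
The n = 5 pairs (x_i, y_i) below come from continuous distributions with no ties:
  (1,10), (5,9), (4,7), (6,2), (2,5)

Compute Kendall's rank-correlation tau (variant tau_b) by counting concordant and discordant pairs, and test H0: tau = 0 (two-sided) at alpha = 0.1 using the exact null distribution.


Step 1: Enumerate the 10 unordered pairs (i,j) with i<j and classify each by sign(x_j-x_i) * sign(y_j-y_i).
  (1,2):dx=+4,dy=-1->D; (1,3):dx=+3,dy=-3->D; (1,4):dx=+5,dy=-8->D; (1,5):dx=+1,dy=-5->D
  (2,3):dx=-1,dy=-2->C; (2,4):dx=+1,dy=-7->D; (2,5):dx=-3,dy=-4->C; (3,4):dx=+2,dy=-5->D
  (3,5):dx=-2,dy=-2->C; (4,5):dx=-4,dy=+3->D
Step 2: C = 3, D = 7, total pairs = 10.
Step 3: tau = (C - D)/(n(n-1)/2) = (3 - 7)/10 = -0.400000.
Step 4: Exact two-sided p-value (enumerate n! = 120 permutations of y under H0): p = 0.483333.
Step 5: alpha = 0.1. fail to reject H0.

tau_b = -0.4000 (C=3, D=7), p = 0.483333, fail to reject H0.


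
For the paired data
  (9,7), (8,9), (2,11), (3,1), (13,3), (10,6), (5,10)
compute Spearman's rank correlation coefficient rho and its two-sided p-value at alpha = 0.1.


Step 1: Rank x and y separately (midranks; no ties here).
rank(x): 9->5, 8->4, 2->1, 3->2, 13->7, 10->6, 5->3
rank(y): 7->4, 9->5, 11->7, 1->1, 3->2, 6->3, 10->6
Step 2: d_i = R_x(i) - R_y(i); compute d_i^2.
  (5-4)^2=1, (4-5)^2=1, (1-7)^2=36, (2-1)^2=1, (7-2)^2=25, (6-3)^2=9, (3-6)^2=9
sum(d^2) = 82.
Step 3: rho = 1 - 6*82 / (7*(7^2 - 1)) = 1 - 492/336 = -0.464286.
Step 4: Under H0, t = rho * sqrt((n-2)/(1-rho^2)) = -1.1722 ~ t(5).
Step 5: Two-sided p-value from the t-distribution with 5 df = 0.293934.
Step 6: alpha = 0.1. fail to reject H0.

rho = -0.4643, p = 0.293934, fail to reject H0 at alpha = 0.1.


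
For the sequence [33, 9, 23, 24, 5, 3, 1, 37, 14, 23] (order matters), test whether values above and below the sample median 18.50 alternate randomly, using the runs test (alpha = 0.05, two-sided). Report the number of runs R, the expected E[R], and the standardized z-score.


Step 1: Compute median = 18.50; label A = above, B = below.
Labels in order: ABAABBBABA  (n_A = 5, n_B = 5)
Step 2: Count runs R = 7.
Step 3: Under H0 (random ordering), E[R] = 2*n_A*n_B/(n_A+n_B) + 1 = 2*5*5/10 + 1 = 6.0000.
        Var[R] = 2*n_A*n_B*(2*n_A*n_B - n_A - n_B) / ((n_A+n_B)^2 * (n_A+n_B-1)) = 2000/900 = 2.2222.
        SD[R] = 1.4907.
Step 4: Continuity-corrected z = (R - 0.5 - E[R]) / SD[R] = (7 - 0.5 - 6.0000) / 1.4907 = 0.3354.
Step 5: Two-sided p-value via normal approximation = 2*(1 - Phi(|z|)) = 0.737316.
Step 6: alpha = 0.05. fail to reject H0.

R = 7, z = 0.3354, p = 0.737316, fail to reject H0.


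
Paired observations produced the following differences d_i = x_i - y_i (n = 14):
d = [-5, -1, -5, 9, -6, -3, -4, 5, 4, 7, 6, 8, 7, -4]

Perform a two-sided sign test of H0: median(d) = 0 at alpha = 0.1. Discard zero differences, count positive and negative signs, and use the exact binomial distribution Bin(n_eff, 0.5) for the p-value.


Step 1: Discard zero differences. Original n = 14; n_eff = number of nonzero differences = 14.
Nonzero differences (with sign): -5, -1, -5, +9, -6, -3, -4, +5, +4, +7, +6, +8, +7, -4
Step 2: Count signs: positive = 7, negative = 7.
Step 3: Under H0: P(positive) = 0.5, so the number of positives S ~ Bin(14, 0.5).
Step 4: Two-sided exact p-value = sum of Bin(14,0.5) probabilities at or below the observed probability = 1.000000.
Step 5: alpha = 0.1. fail to reject H0.

n_eff = 14, pos = 7, neg = 7, p = 1.000000, fail to reject H0.


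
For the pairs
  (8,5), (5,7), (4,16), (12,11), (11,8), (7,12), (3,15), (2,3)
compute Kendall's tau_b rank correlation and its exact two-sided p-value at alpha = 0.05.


Step 1: Enumerate the 28 unordered pairs (i,j) with i<j and classify each by sign(x_j-x_i) * sign(y_j-y_i).
  (1,2):dx=-3,dy=+2->D; (1,3):dx=-4,dy=+11->D; (1,4):dx=+4,dy=+6->C; (1,5):dx=+3,dy=+3->C
  (1,6):dx=-1,dy=+7->D; (1,7):dx=-5,dy=+10->D; (1,8):dx=-6,dy=-2->C; (2,3):dx=-1,dy=+9->D
  (2,4):dx=+7,dy=+4->C; (2,5):dx=+6,dy=+1->C; (2,6):dx=+2,dy=+5->C; (2,7):dx=-2,dy=+8->D
  (2,8):dx=-3,dy=-4->C; (3,4):dx=+8,dy=-5->D; (3,5):dx=+7,dy=-8->D; (3,6):dx=+3,dy=-4->D
  (3,7):dx=-1,dy=-1->C; (3,8):dx=-2,dy=-13->C; (4,5):dx=-1,dy=-3->C; (4,6):dx=-5,dy=+1->D
  (4,7):dx=-9,dy=+4->D; (4,8):dx=-10,dy=-8->C; (5,6):dx=-4,dy=+4->D; (5,7):dx=-8,dy=+7->D
  (5,8):dx=-9,dy=-5->C; (6,7):dx=-4,dy=+3->D; (6,8):dx=-5,dy=-9->C; (7,8):dx=-1,dy=-12->C
Step 2: C = 14, D = 14, total pairs = 28.
Step 3: tau = (C - D)/(n(n-1)/2) = (14 - 14)/28 = 0.000000.
Step 4: Exact two-sided p-value (enumerate n! = 40320 permutations of y under H0): p = 1.000000.
Step 5: alpha = 0.05. fail to reject H0.

tau_b = 0.0000 (C=14, D=14), p = 1.000000, fail to reject H0.


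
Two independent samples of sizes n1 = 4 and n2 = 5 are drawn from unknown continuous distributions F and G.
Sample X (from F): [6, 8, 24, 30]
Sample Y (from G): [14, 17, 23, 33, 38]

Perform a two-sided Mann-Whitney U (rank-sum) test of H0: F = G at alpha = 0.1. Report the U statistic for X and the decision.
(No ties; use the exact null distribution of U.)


Step 1: Combine and sort all 9 observations; assign midranks.
sorted (value, group): (6,X), (8,X), (14,Y), (17,Y), (23,Y), (24,X), (30,X), (33,Y), (38,Y)
ranks: 6->1, 8->2, 14->3, 17->4, 23->5, 24->6, 30->7, 33->8, 38->9
Step 2: Rank sum for X: R1 = 1 + 2 + 6 + 7 = 16.
Step 3: U_X = R1 - n1(n1+1)/2 = 16 - 4*5/2 = 16 - 10 = 6.
       U_Y = n1*n2 - U_X = 20 - 6 = 14.
Step 4: No ties, so the exact null distribution of U (based on enumerating the C(9,4) = 126 equally likely rank assignments) gives the two-sided p-value.
Step 5: p-value = 0.412698; compare to alpha = 0.1. fail to reject H0.

U_X = 6, p = 0.412698, fail to reject H0 at alpha = 0.1.


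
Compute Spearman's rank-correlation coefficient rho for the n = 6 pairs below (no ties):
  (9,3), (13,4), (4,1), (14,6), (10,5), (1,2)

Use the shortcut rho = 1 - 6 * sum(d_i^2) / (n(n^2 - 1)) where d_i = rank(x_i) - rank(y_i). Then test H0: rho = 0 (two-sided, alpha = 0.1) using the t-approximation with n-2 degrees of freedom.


Step 1: Rank x and y separately (midranks; no ties here).
rank(x): 9->3, 13->5, 4->2, 14->6, 10->4, 1->1
rank(y): 3->3, 4->4, 1->1, 6->6, 5->5, 2->2
Step 2: d_i = R_x(i) - R_y(i); compute d_i^2.
  (3-3)^2=0, (5-4)^2=1, (2-1)^2=1, (6-6)^2=0, (4-5)^2=1, (1-2)^2=1
sum(d^2) = 4.
Step 3: rho = 1 - 6*4 / (6*(6^2 - 1)) = 1 - 24/210 = 0.885714.
Step 4: Under H0, t = rho * sqrt((n-2)/(1-rho^2)) = 3.8158 ~ t(4).
Step 5: Two-sided p-value from the t-distribution with 4 df = 0.018845.
Step 6: alpha = 0.1. reject H0.

rho = 0.8857, p = 0.018845, reject H0 at alpha = 0.1.


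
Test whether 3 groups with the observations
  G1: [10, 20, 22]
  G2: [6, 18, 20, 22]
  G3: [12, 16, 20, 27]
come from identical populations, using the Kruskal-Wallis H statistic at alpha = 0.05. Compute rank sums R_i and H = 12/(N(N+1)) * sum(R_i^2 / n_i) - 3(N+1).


Step 1: Combine all N = 11 observations and assign midranks.
sorted (value, group, rank): (6,G2,1), (10,G1,2), (12,G3,3), (16,G3,4), (18,G2,5), (20,G1,7), (20,G2,7), (20,G3,7), (22,G1,9.5), (22,G2,9.5), (27,G3,11)
Step 2: Sum ranks within each group.
R_1 = 18.5 (n_1 = 3)
R_2 = 22.5 (n_2 = 4)
R_3 = 25 (n_3 = 4)
Step 3: H = 12/(N(N+1)) * sum(R_i^2/n_i) - 3(N+1)
     = 12/(11*12) * (18.5^2/3 + 22.5^2/4 + 25^2/4) - 3*12
     = 0.090909 * 396.896 - 36
     = 0.081439.
Step 4: Ties present; correction factor C = 1 - 30/(11^3 - 11) = 0.977273. Corrected H = 0.081439 / 0.977273 = 0.083333.
Step 5: Under H0, H ~ chi^2(2); p-value = 0.959189.
Step 6: alpha = 0.05. fail to reject H0.

H = 0.0833, df = 2, p = 0.959189, fail to reject H0.


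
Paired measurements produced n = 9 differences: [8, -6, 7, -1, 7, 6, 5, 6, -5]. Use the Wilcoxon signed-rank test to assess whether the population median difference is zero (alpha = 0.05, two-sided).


Step 1: Drop any zero differences (none here) and take |d_i|.
|d| = [8, 6, 7, 1, 7, 6, 5, 6, 5]
Step 2: Midrank |d_i| (ties get averaged ranks).
ranks: |8|->9, |6|->5, |7|->7.5, |1|->1, |7|->7.5, |6|->5, |5|->2.5, |6|->5, |5|->2.5
Step 3: Attach original signs; sum ranks with positive sign and with negative sign.
W+ = 9 + 7.5 + 7.5 + 5 + 2.5 + 5 = 36.5
W- = 5 + 1 + 2.5 = 8.5
(Check: W+ + W- = 45 should equal n(n+1)/2 = 45.)
Step 4: Test statistic W = min(W+, W-) = 8.5.
Step 5: Ties in |d|, so use the tie-corrected normal approximation.
        E[W] = n(n+1)/4 = 9*10/4 = 22.5.
        Tie groups: |d|=5 (t=2), |d|=6 (t=3), |d|=7 (t=2); sum(t^3 - t) = 36.
        Var[W] = n(n+1)(2n+1)/24 - sum(t^3-t)/48 = 1710/24 - 36/48 = 70.5.
        z = (W - E[W]) / sqrt(Var[W]) = (8.5 - 22.5) / 8.3964 = -1.6674.
        Two-sided p = 2*Phi(z) = 0.095440.
Step 6: alpha = 0.05. fail to reject H0.

W+ = 36.5, W- = 8.5, W = min = 8.5, p = 0.095440, fail to reject H0.


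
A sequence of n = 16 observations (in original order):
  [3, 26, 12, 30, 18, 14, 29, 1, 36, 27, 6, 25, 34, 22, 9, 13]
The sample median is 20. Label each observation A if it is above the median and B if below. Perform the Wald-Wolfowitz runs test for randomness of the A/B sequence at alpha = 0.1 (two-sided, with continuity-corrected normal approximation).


Step 1: Compute median = 20; label A = above, B = below.
Labels in order: BABABBABAABAAABB  (n_A = 8, n_B = 8)
Step 2: Count runs R = 11.
Step 3: Under H0 (random ordering), E[R] = 2*n_A*n_B/(n_A+n_B) + 1 = 2*8*8/16 + 1 = 9.0000.
        Var[R] = 2*n_A*n_B*(2*n_A*n_B - n_A - n_B) / ((n_A+n_B)^2 * (n_A+n_B-1)) = 14336/3840 = 3.7333.
        SD[R] = 1.9322.
Step 4: Continuity-corrected z = (R - 0.5 - E[R]) / SD[R] = (11 - 0.5 - 9.0000) / 1.9322 = 0.7763.
Step 5: Two-sided p-value via normal approximation = 2*(1 - Phi(|z|)) = 0.437558.
Step 6: alpha = 0.1. fail to reject H0.

R = 11, z = 0.7763, p = 0.437558, fail to reject H0.


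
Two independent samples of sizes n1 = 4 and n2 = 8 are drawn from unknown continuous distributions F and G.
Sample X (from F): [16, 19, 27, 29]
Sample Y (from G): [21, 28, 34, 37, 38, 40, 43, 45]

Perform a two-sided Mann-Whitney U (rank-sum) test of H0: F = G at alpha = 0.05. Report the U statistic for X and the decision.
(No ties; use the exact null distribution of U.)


Step 1: Combine and sort all 12 observations; assign midranks.
sorted (value, group): (16,X), (19,X), (21,Y), (27,X), (28,Y), (29,X), (34,Y), (37,Y), (38,Y), (40,Y), (43,Y), (45,Y)
ranks: 16->1, 19->2, 21->3, 27->4, 28->5, 29->6, 34->7, 37->8, 38->9, 40->10, 43->11, 45->12
Step 2: Rank sum for X: R1 = 1 + 2 + 4 + 6 = 13.
Step 3: U_X = R1 - n1(n1+1)/2 = 13 - 4*5/2 = 13 - 10 = 3.
       U_Y = n1*n2 - U_X = 32 - 3 = 29.
Step 4: No ties, so the exact null distribution of U (based on enumerating the C(12,4) = 495 equally likely rank assignments) gives the two-sided p-value.
Step 5: p-value = 0.028283; compare to alpha = 0.05. reject H0.

U_X = 3, p = 0.028283, reject H0 at alpha = 0.05.


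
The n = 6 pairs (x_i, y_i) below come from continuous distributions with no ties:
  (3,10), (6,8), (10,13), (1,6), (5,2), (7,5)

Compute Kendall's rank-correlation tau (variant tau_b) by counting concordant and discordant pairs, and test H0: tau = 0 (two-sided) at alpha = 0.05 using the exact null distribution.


Step 1: Enumerate the 15 unordered pairs (i,j) with i<j and classify each by sign(x_j-x_i) * sign(y_j-y_i).
  (1,2):dx=+3,dy=-2->D; (1,3):dx=+7,dy=+3->C; (1,4):dx=-2,dy=-4->C; (1,5):dx=+2,dy=-8->D
  (1,6):dx=+4,dy=-5->D; (2,3):dx=+4,dy=+5->C; (2,4):dx=-5,dy=-2->C; (2,5):dx=-1,dy=-6->C
  (2,6):dx=+1,dy=-3->D; (3,4):dx=-9,dy=-7->C; (3,5):dx=-5,dy=-11->C; (3,6):dx=-3,dy=-8->C
  (4,5):dx=+4,dy=-4->D; (4,6):dx=+6,dy=-1->D; (5,6):dx=+2,dy=+3->C
Step 2: C = 9, D = 6, total pairs = 15.
Step 3: tau = (C - D)/(n(n-1)/2) = (9 - 6)/15 = 0.200000.
Step 4: Exact two-sided p-value (enumerate n! = 720 permutations of y under H0): p = 0.719444.
Step 5: alpha = 0.05. fail to reject H0.

tau_b = 0.2000 (C=9, D=6), p = 0.719444, fail to reject H0.


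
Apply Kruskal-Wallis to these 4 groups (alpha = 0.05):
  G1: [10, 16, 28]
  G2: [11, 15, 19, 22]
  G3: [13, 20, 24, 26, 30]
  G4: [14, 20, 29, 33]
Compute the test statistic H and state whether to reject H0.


Step 1: Combine all N = 16 observations and assign midranks.
sorted (value, group, rank): (10,G1,1), (11,G2,2), (13,G3,3), (14,G4,4), (15,G2,5), (16,G1,6), (19,G2,7), (20,G3,8.5), (20,G4,8.5), (22,G2,10), (24,G3,11), (26,G3,12), (28,G1,13), (29,G4,14), (30,G3,15), (33,G4,16)
Step 2: Sum ranks within each group.
R_1 = 20 (n_1 = 3)
R_2 = 24 (n_2 = 4)
R_3 = 49.5 (n_3 = 5)
R_4 = 42.5 (n_4 = 4)
Step 3: H = 12/(N(N+1)) * sum(R_i^2/n_i) - 3(N+1)
     = 12/(16*17) * (20^2/3 + 24^2/4 + 49.5^2/5 + 42.5^2/4) - 3*17
     = 0.044118 * 1218.95 - 51
     = 2.777022.
Step 4: Ties present; correction factor C = 1 - 6/(16^3 - 16) = 0.998529. Corrected H = 2.777022 / 0.998529 = 2.781112.
Step 5: Under H0, H ~ chi^2(3); p-value = 0.426619.
Step 6: alpha = 0.05. fail to reject H0.

H = 2.7811, df = 3, p = 0.426619, fail to reject H0.


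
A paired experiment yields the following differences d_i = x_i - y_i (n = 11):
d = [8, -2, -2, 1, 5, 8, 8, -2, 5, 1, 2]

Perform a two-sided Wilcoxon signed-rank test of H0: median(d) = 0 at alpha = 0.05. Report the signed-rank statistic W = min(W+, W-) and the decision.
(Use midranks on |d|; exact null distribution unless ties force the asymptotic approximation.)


Step 1: Drop any zero differences (none here) and take |d_i|.
|d| = [8, 2, 2, 1, 5, 8, 8, 2, 5, 1, 2]
Step 2: Midrank |d_i| (ties get averaged ranks).
ranks: |8|->10, |2|->4.5, |2|->4.5, |1|->1.5, |5|->7.5, |8|->10, |8|->10, |2|->4.5, |5|->7.5, |1|->1.5, |2|->4.5
Step 3: Attach original signs; sum ranks with positive sign and with negative sign.
W+ = 10 + 1.5 + 7.5 + 10 + 10 + 7.5 + 1.5 + 4.5 = 52.5
W- = 4.5 + 4.5 + 4.5 = 13.5
(Check: W+ + W- = 66 should equal n(n+1)/2 = 66.)
Step 4: Test statistic W = min(W+, W-) = 13.5.
Step 5: Ties in |d|, so use the tie-corrected normal approximation.
        E[W] = n(n+1)/4 = 11*12/4 = 33.
        Tie groups: |d|=1 (t=2), |d|=2 (t=4), |d|=5 (t=2), |d|=8 (t=3); sum(t^3 - t) = 96.
        Var[W] = n(n+1)(2n+1)/24 - sum(t^3-t)/48 = 3036/24 - 96/48 = 124.5.
        z = (W - E[W]) / sqrt(Var[W]) = (13.5 - 33) / 11.1580 = -1.7476.
        Two-sided p = 2*Phi(z) = 0.080528.
Step 6: alpha = 0.05. fail to reject H0.

W+ = 52.5, W- = 13.5, W = min = 13.5, p = 0.080528, fail to reject H0.
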